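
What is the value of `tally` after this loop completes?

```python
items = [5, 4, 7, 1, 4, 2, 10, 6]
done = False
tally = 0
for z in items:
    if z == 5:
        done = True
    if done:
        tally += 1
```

Count elements after first 5 in [5, 4, 7, 1, 4, 2, 10, 6]
`tally` takes the values: 0 → 1 → 2 → 3 → 4 → 5 → 6 → 7 → 8

Answer: 8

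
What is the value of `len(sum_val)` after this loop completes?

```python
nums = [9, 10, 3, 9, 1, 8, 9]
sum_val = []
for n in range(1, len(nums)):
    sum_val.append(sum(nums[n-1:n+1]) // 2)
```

Number of 2-element averages
`sum_val` takes the values: [] → [9] → [9, 6] → [9, 6, 6] → [9, 6, 6, 5] → [9, 6, 6, 5, 4] → [9, 6, 6, 5, 4, 8]
So `len(sum_val)` = 6

Answer: 6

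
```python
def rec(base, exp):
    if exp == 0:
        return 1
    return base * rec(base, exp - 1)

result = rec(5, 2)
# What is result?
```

rec(5, 2) = 5 * 5 = 25

Answer: 25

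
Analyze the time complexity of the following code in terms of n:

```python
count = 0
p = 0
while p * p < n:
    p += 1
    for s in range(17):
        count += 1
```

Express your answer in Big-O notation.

Each loop level contributes: √n × 1. Multiplying the contributions gives O(√n).

Answer: O(√n)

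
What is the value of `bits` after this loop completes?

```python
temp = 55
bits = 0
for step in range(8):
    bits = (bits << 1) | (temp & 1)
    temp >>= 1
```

Reverse lowest 8 bits of 55
`bits` takes the values: 0 → 1 → 3 → 7 → 14 → 29 → 59 → 118 → 236

Answer: 236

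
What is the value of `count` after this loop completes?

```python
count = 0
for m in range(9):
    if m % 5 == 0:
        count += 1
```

Count numbers divisible by 5 in range(9)
`count` takes the values: 0 → 1 → 2

Answer: 2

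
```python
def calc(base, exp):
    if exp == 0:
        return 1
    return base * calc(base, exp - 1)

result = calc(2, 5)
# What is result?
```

calc(2, 5) = 2 * 2 * 2 * 2 * 2 = 32

Answer: 32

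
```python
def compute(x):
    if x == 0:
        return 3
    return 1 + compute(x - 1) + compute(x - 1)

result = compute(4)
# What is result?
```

compute(x) = 1 + 2·compute(x-1), compute(0)=3. Closed form: (3+1)·2^4 - 1 = 63.

Answer: 63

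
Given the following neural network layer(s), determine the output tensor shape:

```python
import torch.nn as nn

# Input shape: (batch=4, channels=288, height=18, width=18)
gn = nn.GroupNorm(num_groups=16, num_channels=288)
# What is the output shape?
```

Input: (4, 288, 18, 18) -> Output: (4, 288, 18, 18)

Answer: (4, 288, 18, 18)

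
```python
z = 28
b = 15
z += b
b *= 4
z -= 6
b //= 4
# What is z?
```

Trace:
`z = 28` → z = 28
`b = 15` → b = 15
`z += b` → z = 43
`b *= 4` → b = 60
`z -= 6` → z = 37
`b //= 4` → b = 15
So z = 37

Answer: 37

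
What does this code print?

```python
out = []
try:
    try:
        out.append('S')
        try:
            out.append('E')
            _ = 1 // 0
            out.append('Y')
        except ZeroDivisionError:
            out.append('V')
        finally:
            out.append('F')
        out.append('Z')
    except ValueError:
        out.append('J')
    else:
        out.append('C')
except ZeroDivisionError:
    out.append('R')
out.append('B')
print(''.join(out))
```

Execution trace: 'S' (try body) → 'E' (inner try body) → 'V' (inner except ZeroDivisionError) → 'F' (inner finally) → 'Z' (try body, no exception) → 'C' (else) → 'B' (after the try/except). Output: SEVFZCB

Answer: SEVFZCB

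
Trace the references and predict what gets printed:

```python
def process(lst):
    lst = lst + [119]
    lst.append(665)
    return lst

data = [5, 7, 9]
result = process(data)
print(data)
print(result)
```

Key concept: rebinding parameter vs mutation.
Step by step:
`data = [5, 7, 9]` → data = [5, 7, 9]
`result = process(data)` → result = [5, 7, 9, 119, 665]
`print(data)` → prints [5, 7, 9]
`print(result)` → prints [5, 7, 9, 119, 665]

Answer:
[5, 7, 9]
[5, 7, 9, 119, 665]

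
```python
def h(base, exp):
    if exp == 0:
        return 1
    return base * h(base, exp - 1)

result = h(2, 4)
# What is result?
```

h(2, 4) = 2 * 2 * 2 * 2 = 16

Answer: 16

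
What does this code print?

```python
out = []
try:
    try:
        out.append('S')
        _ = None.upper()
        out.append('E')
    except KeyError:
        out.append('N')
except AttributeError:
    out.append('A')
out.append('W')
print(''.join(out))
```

Execution trace: 'S' (try body) → 'A' (outer except AttributeError) → 'W' (after the try/except). Output: SAW

Answer: SAW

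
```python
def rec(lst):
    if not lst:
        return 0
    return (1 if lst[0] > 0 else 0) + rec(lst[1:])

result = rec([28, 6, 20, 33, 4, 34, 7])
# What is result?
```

Count of positive elements in [28, 6, 20, 33, 4, 34, 7] = 7

Answer: 7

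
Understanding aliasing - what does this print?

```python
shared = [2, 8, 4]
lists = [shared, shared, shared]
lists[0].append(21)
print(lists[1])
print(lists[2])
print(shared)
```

Key concept: list of same reference.
Step by step:
`shared = [2, 8, 4]` → shared = [2, 8, 4]
`lists = [shared, shared, shared]` → lists = [[2, 8, 4], [2, 8, 4], [2, 8, 4]]
`lists[0].append(21)` → shared = [2, 8, 4, 21]; lists = [[2, 8, 4, 21], [2, 8, 4, 21], [2, 8, 4, 21]]
`print(lists[1])` → prints [2, 8, 4, 21]
`print(lists[2])` → prints [2, 8, 4, 21]
`print(shared)` → prints [2, 8, 4, 21]

Answer:
[2, 8, 4, 21]
[2, 8, 4, 21]
[2, 8, 4, 21]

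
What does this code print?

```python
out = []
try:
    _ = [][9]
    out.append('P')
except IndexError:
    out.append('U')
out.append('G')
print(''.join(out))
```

Execution trace: 'U' (except IndexError) → 'G' (after the try/except). Output: UG

Answer: UG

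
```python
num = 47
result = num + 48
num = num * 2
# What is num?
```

Trace:
`num = 47` → num = 47
`result = num + 48` → result = 95
`num = num * 2` → num = 94
So num = 94

Answer: 94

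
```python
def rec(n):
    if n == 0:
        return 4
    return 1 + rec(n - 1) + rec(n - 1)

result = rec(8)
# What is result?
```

rec(n) = 1 + 2·rec(n-1), rec(0)=4. Closed form: (4+1)·2^8 - 1 = 1279.

Answer: 1279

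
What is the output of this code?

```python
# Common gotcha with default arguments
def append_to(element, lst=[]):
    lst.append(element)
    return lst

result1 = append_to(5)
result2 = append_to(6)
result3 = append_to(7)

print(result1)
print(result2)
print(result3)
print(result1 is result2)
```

Key concept: mutable default argument gotcha.
Step by step:
`result1 = append_to(5)` → result1 = [5]
`result2 = append_to(6)` → result1 = [5, 6] (same object as result2); result2 = [5, 6] (same object as result1)
`result3 = append_to(7)` → result1 = [5, 6, 7] (same object as result2, result3); result2 = [5, 6, 7] (same object as result1, result3); result3 = [5, 6, 7] (same object as result1, result2)
`print(result1)` → prints [5, 6, 7]
`print(result2)` → prints [5, 6, 7]
`print(result3)` → prints [5, 6, 7]
`print(result1 is result2)` → prints True

Answer:
[5, 6, 7]
[5, 6, 7]
[5, 6, 7]
True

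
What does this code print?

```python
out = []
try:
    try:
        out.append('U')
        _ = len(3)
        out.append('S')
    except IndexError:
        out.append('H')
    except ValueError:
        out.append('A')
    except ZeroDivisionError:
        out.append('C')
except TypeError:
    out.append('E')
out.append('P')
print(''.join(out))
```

Execution trace: 'U' (try body) → 'E' (outer except TypeError) → 'P' (after the try/except). Output: UEP

Answer: UEP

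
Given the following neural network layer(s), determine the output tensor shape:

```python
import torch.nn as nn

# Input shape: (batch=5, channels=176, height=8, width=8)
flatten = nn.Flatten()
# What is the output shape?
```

Input: (5, 176, 8, 8) -> Output: (5, 11264)

Answer: (5, 11264)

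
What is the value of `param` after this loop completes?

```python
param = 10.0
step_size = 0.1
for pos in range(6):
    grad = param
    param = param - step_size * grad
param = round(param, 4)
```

Gradient descent: w = 10.0 * (1 - 0.1)^6
`param` takes the values: 10.0 → 9.0 → 8.1 → 7.29 → 6.561 → 5.9049 → 5.31441 → 5.3144

Answer: 5.3144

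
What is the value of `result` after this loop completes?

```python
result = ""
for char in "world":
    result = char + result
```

Reverse 'world'
`result` takes the values: "" → "w" → "ow" → "row" → "lrow" → "dlrow"

Answer: "dlrow"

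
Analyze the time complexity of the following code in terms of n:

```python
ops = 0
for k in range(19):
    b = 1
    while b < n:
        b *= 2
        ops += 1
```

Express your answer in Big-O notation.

Each loop level contributes: 1 × log n. Multiplying the contributions gives O(log n).

Answer: O(log n)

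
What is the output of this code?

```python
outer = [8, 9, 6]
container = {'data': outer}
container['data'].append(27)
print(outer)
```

Key concept: dict holds reference to list.
Step by step:
`outer = [8, 9, 6]` → outer = [8, 9, 6]
`container = {'data': outer}` → container = {'data': [8, 9, 6]}
`container['data'].append(27)` → outer = [8, 9, 6, 27]; container = {'data': [8, 9, 6, 27]}
`print(outer)` → prints [8, 9, 6, 27]

Answer: [8, 9, 6, 27]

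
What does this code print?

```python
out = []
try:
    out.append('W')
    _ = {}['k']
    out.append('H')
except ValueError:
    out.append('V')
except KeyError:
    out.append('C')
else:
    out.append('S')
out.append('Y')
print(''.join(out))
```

Execution trace: 'W' (try body) → 'C' (except KeyError) → 'Y' (after the try/except). Output: WCY

Answer: WCY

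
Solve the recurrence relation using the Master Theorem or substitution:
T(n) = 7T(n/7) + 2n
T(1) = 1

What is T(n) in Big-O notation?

By Master Theorem: a=7, b=7, f(n)=2n. Since log_7(7) = 1 and f(n) = Θ(n^1), Case 2 applies. T(n) = O(n log n).

Answer: O(n log n)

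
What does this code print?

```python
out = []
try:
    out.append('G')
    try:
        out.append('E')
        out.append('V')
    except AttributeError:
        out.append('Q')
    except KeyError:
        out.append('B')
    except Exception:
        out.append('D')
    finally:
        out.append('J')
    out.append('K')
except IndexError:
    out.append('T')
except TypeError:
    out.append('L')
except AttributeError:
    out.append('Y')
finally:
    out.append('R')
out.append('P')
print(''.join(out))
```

Execution trace: 'G' (try body) → 'E' (inner try body) → 'V' (inner try body, no exception) → 'J' (inner finally) → 'K' (try body, no exception) → 'R' (finally) → 'P' (after the try/except). Output: GEVJKRP

Answer: GEVJKRP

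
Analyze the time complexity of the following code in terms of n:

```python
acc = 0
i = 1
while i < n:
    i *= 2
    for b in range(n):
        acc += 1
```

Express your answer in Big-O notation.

Each loop level contributes: log n × n. Multiplying the contributions gives O(n log n).

Answer: O(n log n)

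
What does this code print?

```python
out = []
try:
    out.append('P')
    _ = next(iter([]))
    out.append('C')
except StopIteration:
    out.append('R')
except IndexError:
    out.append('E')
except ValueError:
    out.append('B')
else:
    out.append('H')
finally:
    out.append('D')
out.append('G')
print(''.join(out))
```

Execution trace: 'P' (try body) → 'R' (except StopIteration) → 'D' (finally) → 'G' (after the try/except). Output: PRDG

Answer: PRDG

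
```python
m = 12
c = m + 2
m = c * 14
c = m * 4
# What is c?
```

Trace:
`m = 12` → m = 12
`c = m + 2` → c = 14
`m = c * 14` → m = 196
`c = m * 4` → c = 784
So c = 784

Answer: 784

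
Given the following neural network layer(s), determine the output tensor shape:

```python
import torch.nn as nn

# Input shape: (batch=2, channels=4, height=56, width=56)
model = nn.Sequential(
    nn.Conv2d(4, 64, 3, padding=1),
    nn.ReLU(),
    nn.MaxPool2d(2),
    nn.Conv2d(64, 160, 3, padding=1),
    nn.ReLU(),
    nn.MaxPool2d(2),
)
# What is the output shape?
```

Input: (2, 4, 56, 56) -> after first Conv2d: (2, 64, 56, 56) -> after first MaxPool2d: (2, 64, 28, 28) -> after second Conv2d: (2, 160, 28, 28) -> Output: (2, 160, 14, 14)

Answer: (2, 160, 14, 14)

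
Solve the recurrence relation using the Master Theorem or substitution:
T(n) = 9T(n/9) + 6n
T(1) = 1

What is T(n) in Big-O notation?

By Master Theorem: a=9, b=9, f(n)=6n. Since log_9(9) = 1 and f(n) = Θ(n^1), Case 2 applies. T(n) = O(n log n).

Answer: O(n log n)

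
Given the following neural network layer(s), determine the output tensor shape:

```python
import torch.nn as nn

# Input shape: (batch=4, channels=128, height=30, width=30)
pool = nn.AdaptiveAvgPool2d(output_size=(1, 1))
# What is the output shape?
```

Input: (4, 128, 30, 30) -> Output: (4, 128, 1, 1)

Answer: (4, 128, 1, 1)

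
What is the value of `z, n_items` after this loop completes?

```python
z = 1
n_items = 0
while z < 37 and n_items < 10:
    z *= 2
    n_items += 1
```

Double until >= 37 or 10 iterations
`z, n_items` takes the values: (1, 0) → (2, 0) → (2, 1) → (4, 1) → (4, 2) → (8, 2) → (8, 3) → (16, 3) → (16, 4) → (32, 4) → (32, 5) → (64, 5) → (64, 6)

Answer: 64, 6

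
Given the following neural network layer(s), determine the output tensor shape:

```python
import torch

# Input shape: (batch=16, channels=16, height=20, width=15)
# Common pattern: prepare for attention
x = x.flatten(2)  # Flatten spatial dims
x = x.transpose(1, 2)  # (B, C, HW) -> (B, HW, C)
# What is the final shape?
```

Input: (16, 16, 20, 15) -> after flatten(2): (16, 16, 300) -> Output: (16, 300, 16)

Answer: (16, 300, 16)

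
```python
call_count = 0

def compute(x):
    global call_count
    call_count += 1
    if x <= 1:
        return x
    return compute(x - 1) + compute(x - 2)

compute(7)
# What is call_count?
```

Calls(x) = 1 + Calls(x-1) + Calls(x-2); Calls(0)=Calls(1)=1. For x=7 this gives 41.

Answer: 41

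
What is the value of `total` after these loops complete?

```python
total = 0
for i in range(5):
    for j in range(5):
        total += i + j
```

Sum of all i+j for i,j in 5x5
`total` takes the values: 0 → 1 → 3 → 6 → 10 → 11 → 13 → 16 → 20 → 25 → 27 → 30 → 34 → 39 → 45 → 48 → 52 → 57 → 63 → 70 → 74 → 79 → 85 → 92 → 100

Answer: 100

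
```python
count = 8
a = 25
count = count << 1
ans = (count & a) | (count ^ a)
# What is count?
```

Trace:
`count = 8` → count = 8
`a = 25` → a = 25
`count = count << 1` → count = 16
`ans = (count & a) | (count ^ a)` → ans = 25
So count = 16

Answer: 16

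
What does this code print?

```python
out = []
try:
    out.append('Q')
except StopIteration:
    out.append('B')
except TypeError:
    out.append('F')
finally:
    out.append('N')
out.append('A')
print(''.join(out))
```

Execution trace: 'Q' (try body, no exception) → 'N' (finally) → 'A' (after the try/except). Output: QNA

Answer: QNA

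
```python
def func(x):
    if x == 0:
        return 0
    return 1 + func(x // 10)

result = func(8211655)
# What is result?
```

Count of digits of 8211655: 7

Answer: 7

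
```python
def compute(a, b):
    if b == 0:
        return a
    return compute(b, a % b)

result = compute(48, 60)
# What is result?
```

compute(48, 60) -> compute(60, 48) -> compute(48, 12) -> compute(12, 0) -> 12

Answer: 12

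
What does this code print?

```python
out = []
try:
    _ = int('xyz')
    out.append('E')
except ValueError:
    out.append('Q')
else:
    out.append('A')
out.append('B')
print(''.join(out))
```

Execution trace: 'Q' (except ValueError) → 'B' (after the try/except). Output: QB

Answer: QB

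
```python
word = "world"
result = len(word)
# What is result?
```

Trace:
`word = "world"` → word = 'world'
`result = len(word)` → result = 5
So result = 5

Answer: 5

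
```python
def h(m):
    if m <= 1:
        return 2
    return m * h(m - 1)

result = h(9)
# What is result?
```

h(9) = 9 * 8 * 7 * 6 * 5 * 4 * 3 * 2 * 2 = 725760

Answer: 725760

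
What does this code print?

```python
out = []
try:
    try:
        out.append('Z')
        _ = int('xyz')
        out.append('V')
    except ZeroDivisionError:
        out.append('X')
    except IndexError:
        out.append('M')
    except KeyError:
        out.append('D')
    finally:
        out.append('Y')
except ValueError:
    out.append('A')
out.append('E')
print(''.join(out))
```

Execution trace: 'Z' (try body) → 'Y' (finally) → 'A' (outer except ValueError) → 'E' (after the try/except). Output: ZYAE

Answer: ZYAE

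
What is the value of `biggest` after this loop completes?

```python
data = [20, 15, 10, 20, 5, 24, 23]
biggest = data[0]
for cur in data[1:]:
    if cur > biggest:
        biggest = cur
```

Maximum of [20, 15, 10, 20, 5, 24, 23]
`biggest` takes the values: 20 → 24

Answer: 24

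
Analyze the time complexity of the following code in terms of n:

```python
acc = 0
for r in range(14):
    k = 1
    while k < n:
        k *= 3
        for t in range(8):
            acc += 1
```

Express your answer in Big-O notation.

Each loop level contributes: 1 × log n × 1. Multiplying the contributions gives O(log n).

Answer: O(log n)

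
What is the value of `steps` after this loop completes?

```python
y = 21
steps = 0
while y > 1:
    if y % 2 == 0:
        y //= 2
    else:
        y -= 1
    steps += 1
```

Steps to reduce 21 to 1
`steps` takes the values: 0 → 1 → 2 → 3 → 4 → 5 → 6

Answer: 6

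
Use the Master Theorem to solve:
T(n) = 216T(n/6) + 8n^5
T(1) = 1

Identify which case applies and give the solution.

a=216, b=6, f(n)=8n^5. log_6(216) = 3. Since c=5 > 3 and the regularity condition holds (216(n/6)^5 = (216/6^5)n^5 with 216/6^5 < 1), Case 3 applies: T(n) = Θ(f(n)) = O(n^5).

Answer: O(n^5) - Case 3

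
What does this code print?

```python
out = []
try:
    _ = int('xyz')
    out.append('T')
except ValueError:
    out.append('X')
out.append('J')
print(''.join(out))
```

Execution trace: 'X' (except ValueError) → 'J' (after the try/except). Output: XJ

Answer: XJ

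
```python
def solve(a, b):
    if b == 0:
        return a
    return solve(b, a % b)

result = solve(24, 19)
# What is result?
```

solve(24, 19) -> solve(19, 5) -> solve(5, 4) -> solve(4, 1) -> solve(1, 0) -> 1

Answer: 1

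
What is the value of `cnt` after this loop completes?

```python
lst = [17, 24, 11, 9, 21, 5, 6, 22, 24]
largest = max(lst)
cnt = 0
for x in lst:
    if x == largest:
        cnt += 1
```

Count of max value 24 in [17, 24, 11, 9, 21, 5, 6, 22, 24]
`cnt` takes the values: 0 → 1 → 2

Answer: 2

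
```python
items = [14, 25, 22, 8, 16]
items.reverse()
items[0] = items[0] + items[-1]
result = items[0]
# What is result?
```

Trace:
`items = [14, 25, 22, 8, 16]` → items = [14, 25, 22, 8, 16]
`items.reverse()` → items = [16, 8, 22, 25, 14]
`items[0] = items[0] + items[-1]` → items = [30, 8, 22, 25, 14]
`result = items[0]` → result = 30
So result = 30

Answer: 30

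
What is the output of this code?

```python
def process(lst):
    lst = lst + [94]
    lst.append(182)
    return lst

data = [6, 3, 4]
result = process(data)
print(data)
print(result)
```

Key concept: rebinding parameter vs mutation.
Step by step:
`data = [6, 3, 4]` → data = [6, 3, 4]
`result = process(data)` → result = [6, 3, 4, 94, 182]
`print(data)` → prints [6, 3, 4]
`print(result)` → prints [6, 3, 4, 94, 182]

Answer:
[6, 3, 4]
[6, 3, 4, 94, 182]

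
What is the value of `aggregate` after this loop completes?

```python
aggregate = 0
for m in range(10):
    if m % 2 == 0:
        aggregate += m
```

Sum of even numbers 0 to 9
`aggregate` takes the values: 0 → 2 → 6 → 12 → 20

Answer: 20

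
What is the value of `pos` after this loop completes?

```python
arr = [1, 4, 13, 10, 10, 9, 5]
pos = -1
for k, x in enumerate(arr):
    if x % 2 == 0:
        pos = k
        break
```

First even number index in [1, 4, 13, 10, 10, 9, 5]
`pos` takes the values: -1 → 1

Answer: 1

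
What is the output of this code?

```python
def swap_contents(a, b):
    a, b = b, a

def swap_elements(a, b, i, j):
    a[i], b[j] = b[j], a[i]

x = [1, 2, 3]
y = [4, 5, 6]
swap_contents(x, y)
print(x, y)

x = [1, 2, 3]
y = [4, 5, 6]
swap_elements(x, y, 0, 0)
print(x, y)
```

Key concept: parameter rebinding vs mutation.
Step by step:
`x = [1, 2, 3]` → x = [1, 2, 3]
`y = [4, 5, 6]` → y = [4, 5, 6]
`swap_contents(x, y)` → no visible change to tracked variables
`print(x, y)` → prints [1, 2, 3] [4, 5, 6]
`x = [1, 2, 3]` → x = [1, 2, 3]
`y = [4, 5, 6]` → y = [4, 5, 6]
`swap_elements(x, y, 0, 0)` → x = [4, 2, 3]; y = [1, 5, 6]
`print(x, y)` → prints [4, 2, 3] [1, 5, 6]

Answer:
[1, 2, 3] [4, 5, 6]
[4, 2, 3] [1, 5, 6]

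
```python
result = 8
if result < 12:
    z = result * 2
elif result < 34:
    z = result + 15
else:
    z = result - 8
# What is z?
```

Trace:
`result = 8` → result = 8
`if result < 12: ...` → result < 12 is True → z = 16
So z = 16

Answer: 16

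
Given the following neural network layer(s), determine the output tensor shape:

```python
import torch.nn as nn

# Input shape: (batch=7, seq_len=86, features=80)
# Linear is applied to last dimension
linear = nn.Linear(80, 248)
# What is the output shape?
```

Input: (7, 86, 80) -> Output: (7, 86, 248)

Answer: (7, 86, 248)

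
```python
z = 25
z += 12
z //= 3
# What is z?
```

Trace:
`z = 25` → z = 25
`z += 12` → z = 37
`z //= 3` → z = 12
So z = 12

Answer: 12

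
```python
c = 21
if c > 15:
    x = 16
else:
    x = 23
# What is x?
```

Trace:
`c = 21` → c = 21
`if c > 15: ...` → c > 15 is True → x = 16
So x = 16

Answer: 16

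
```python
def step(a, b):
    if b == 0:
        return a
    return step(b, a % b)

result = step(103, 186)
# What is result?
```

step(103, 186) -> step(186, 103) -> step(103, 83) -> step(83, 20) -> step(20, 3) -> step(3, 2) -> step(2, 1) -> step(1, 0) -> 1

Answer: 1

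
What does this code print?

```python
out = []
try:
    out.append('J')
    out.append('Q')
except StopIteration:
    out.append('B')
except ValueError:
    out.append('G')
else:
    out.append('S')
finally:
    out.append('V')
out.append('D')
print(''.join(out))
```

Execution trace: 'J' (try body) → 'Q' (try body, no exception) → 'S' (else) → 'V' (finally) → 'D' (after the try/except). Output: JQSVD

Answer: JQSVD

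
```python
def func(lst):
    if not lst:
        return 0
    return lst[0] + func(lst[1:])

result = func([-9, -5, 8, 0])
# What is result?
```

(-9) + (-5) + 8 + 0 + 0 = -6

Answer: -6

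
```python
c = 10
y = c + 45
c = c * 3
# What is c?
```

Trace:
`c = 10` → c = 10
`y = c + 45` → y = 55
`c = c * 3` → c = 30
So c = 30

Answer: 30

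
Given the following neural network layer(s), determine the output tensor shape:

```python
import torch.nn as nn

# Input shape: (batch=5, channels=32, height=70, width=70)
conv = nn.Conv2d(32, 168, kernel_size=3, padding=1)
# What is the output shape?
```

Input: (5, 32, 70, 70) -> Output: (5, 168, 70, 70)

Answer: (5, 168, 70, 70)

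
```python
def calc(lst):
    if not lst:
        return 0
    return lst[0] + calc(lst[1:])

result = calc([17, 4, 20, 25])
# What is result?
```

17 + 4 + 20 + 25 + 0 = 66

Answer: 66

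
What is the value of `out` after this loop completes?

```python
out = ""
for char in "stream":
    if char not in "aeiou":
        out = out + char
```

Remove vowels from 'stream'
`out` takes the values: "" → "s" → "st" → "str" → "strm"

Answer: "strm"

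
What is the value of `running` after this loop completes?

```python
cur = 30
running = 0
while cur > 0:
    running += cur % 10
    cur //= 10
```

Sum digits of 30
`running` takes the values: 0 → 3

Answer: 3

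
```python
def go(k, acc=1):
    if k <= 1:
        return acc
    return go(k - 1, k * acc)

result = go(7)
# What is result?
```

Accumulator trace (n, acc): (7, 1) -> (6, 7) -> (5, 42) -> (4, 210) -> (3, 840) -> (2, 2520) -> (1, 5040) -> return 5040

Answer: 5040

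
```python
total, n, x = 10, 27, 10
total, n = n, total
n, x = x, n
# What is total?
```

Trace:
`total, n, x = 10, 27, 10` → total = 10; n = 27; x = 10
`total, n = n, total` → total = 27; n = 10
`n, x = x, n` → n = 10; x = 10
So total = 27

Answer: 27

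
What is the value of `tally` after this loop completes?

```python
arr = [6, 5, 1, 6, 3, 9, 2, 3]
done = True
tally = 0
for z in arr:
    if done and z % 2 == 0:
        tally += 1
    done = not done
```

Count even values at even positions
`tally` takes the values: 0 → 1 → 2

Answer: 2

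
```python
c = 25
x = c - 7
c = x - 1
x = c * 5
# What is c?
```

Trace:
`c = 25` → c = 25
`x = c - 7` → x = 18
`c = x - 1` → c = 17
`x = c * 5` → x = 85
So c = 17

Answer: 17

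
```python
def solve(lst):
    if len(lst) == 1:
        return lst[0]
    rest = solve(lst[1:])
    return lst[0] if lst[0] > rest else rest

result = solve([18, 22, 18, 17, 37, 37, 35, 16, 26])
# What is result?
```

Recursive max over [18, 22, 18, 17, 37, 37, 35, 16, 26] = 37

Answer: 37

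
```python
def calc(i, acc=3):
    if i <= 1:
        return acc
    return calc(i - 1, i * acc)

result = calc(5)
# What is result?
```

Accumulator trace (n, acc): (5, 3) -> (4, 15) -> (3, 60) -> (2, 180) -> (1, 360) -> return 360

Answer: 360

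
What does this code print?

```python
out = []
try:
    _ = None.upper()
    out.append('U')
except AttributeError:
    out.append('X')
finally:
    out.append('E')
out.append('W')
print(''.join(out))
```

Execution trace: 'X' (except AttributeError) → 'E' (finally) → 'W' (after the try/except). Output: XEW

Answer: XEW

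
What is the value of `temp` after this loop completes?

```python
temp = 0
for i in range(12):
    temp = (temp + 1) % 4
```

Increment mod 4, 12 times = 0
`temp` takes the values: 0 → 1 → 2 → 3 → 0 → 1 → 2 → 3 → 0 → 1 → 2 → 3 → 0

Answer: 0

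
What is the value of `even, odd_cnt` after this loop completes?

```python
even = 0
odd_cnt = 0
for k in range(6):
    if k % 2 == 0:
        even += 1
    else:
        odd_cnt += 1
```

Count evens and odds in range(6)
`even, odd_cnt` takes the values: (0, 0) → (1, 0) → (1, 1) → (2, 1) → (2, 2) → (3, 2) → (3, 3)

Answer: 3, 3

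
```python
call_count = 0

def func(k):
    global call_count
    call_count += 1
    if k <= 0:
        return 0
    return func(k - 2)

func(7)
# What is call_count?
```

Linear recursion stepping by 2: 5 calls from k=7 down to ≤0.

Answer: 5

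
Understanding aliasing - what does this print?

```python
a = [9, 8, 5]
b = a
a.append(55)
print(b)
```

Key concept: basic list aliasing.
Step by step:
`a = [9, 8, 5]` → a = [9, 8, 5]
`b = a` → b = [9, 8, 5] (same object as a)
`a.append(55)` → a = [9, 8, 5, 55] (same object as b); b = [9, 8, 5, 55] (same object as a)
`print(b)` → prints [9, 8, 5, 55]

Answer: [9, 8, 5, 55]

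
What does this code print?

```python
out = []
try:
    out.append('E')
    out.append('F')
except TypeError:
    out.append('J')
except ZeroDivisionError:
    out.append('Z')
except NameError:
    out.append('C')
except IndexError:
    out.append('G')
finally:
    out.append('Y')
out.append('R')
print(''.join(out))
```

Execution trace: 'E' (try body) → 'F' (try body, no exception) → 'Y' (finally) → 'R' (after the try/except). Output: EFYR

Answer: EFYR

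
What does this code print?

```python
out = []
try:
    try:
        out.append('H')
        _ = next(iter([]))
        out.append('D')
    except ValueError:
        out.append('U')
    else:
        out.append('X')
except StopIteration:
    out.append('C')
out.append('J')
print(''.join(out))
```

Execution trace: 'H' (try body) → 'C' (outer except StopIteration) → 'J' (after the try/except). Output: HCJ

Answer: HCJ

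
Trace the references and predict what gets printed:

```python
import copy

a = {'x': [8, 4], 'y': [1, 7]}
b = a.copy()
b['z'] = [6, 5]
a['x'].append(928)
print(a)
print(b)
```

Key concept: shallow copy of dict with mutable values.
Step by step:
`a = {'x': [8, 4], 'y': [1, 7]}` → a = {'x': [8, 4], 'y': [1, 7]}
`b = a.copy()` → b = {'x': [8, 4], 'y': [1, 7]}
`b['z'] = [6, 5]` → b = {'x': [8, 4], 'y': [1, 7], 'z': [6, 5]}
`a['x'].append(928)` → a = {'x': [8, 4, 928], 'y': [1, 7]}; b = {'x': [8, 4, 928], 'y': [1, 7], 'z': [6, 5]}
`print(a)` → prints {'x': [8, 4, 928], 'y': [1, 7]}
`print(b)` → prints {'x': [8, 4, 928], 'y': [1, 7], 'z': [6, 5]}

Answer:
{'x': [8, 4, 928], 'y': [1, 7]}
{'x': [8, 4, 928], 'y': [1, 7], 'z': [6, 5]}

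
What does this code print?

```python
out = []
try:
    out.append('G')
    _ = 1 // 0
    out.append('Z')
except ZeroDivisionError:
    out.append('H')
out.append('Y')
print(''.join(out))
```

Execution trace: 'G' (try body) → 'H' (except ZeroDivisionError) → 'Y' (after the try/except). Output: GHY

Answer: GHY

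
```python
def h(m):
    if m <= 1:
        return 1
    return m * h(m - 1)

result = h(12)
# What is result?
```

h(12) = 12 * 11 * 10 * 9 * 8 * 7 * 6 * 5 * 4 * 3 * 2 * 1 = 479001600

Answer: 479001600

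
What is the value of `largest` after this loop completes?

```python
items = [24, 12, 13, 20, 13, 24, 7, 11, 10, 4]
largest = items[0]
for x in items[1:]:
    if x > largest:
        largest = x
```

Maximum of [24, 12, 13, 20, 13, 24, 7, 11, 10, 4]
`largest` takes the values: 24

Answer: 24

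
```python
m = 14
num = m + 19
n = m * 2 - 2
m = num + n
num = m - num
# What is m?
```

Trace:
`m = 14` → m = 14
`num = m + 19` → num = 33
`n = m * 2 - 2` → n = 26
`m = num + n` → m = 59
`num = m - num` → num = 26
So m = 59

Answer: 59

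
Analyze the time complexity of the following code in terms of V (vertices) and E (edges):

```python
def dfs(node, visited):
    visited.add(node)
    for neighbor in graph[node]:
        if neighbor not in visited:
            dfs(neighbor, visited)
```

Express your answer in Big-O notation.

This is Depth-first search (recursive). Time complexity: O(V + E).

Answer: O(V + E)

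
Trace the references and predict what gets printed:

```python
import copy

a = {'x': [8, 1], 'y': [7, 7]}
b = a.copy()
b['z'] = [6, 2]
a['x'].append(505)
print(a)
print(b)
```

Key concept: shallow copy of dict with mutable values.
Step by step:
`a = {'x': [8, 1], 'y': [7, 7]}` → a = {'x': [8, 1], 'y': [7, 7]}
`b = a.copy()` → b = {'x': [8, 1], 'y': [7, 7]}
`b['z'] = [6, 2]` → b = {'x': [8, 1], 'y': [7, 7], 'z': [6, 2]}
`a['x'].append(505)` → a = {'x': [8, 1, 505], 'y': [7, 7]}; b = {'x': [8, 1, 505], 'y': [7, 7], 'z': [6, 2]}
`print(a)` → prints {'x': [8, 1, 505], 'y': [7, 7]}
`print(b)` → prints {'x': [8, 1, 505], 'y': [7, 7], 'z': [6, 2]}

Answer:
{'x': [8, 1, 505], 'y': [7, 7]}
{'x': [8, 1, 505], 'y': [7, 7], 'z': [6, 2]}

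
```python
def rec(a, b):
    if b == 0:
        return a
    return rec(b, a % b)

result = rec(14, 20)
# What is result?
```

rec(14, 20) -> rec(20, 14) -> rec(14, 6) -> rec(6, 2) -> rec(2, 0) -> 2

Answer: 2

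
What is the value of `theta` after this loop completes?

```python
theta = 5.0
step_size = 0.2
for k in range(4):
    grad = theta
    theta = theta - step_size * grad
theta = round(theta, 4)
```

Gradient descent: w = 5.0 * (1 - 0.2)^4
`theta` takes the values: 5.0 → 4.0 → 3.2 → 2.56 → 2.048

Answer: 2.048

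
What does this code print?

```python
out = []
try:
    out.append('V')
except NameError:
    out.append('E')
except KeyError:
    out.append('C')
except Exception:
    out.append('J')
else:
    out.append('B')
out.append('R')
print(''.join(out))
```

Execution trace: 'V' (try body, no exception) → 'B' (else) → 'R' (after the try/except). Output: VBR

Answer: VBR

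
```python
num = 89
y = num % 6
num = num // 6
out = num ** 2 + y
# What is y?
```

Trace:
`num = 89` → num = 89
`y = num % 6` → y = 5
`num = num // 6` → num = 14
`out = num ** 2 + y` → out = 201
So y = 5

Answer: 5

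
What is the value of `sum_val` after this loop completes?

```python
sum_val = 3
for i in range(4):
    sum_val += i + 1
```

Start at 3, add 1 to 4 = 13
`sum_val` takes the values: 3 → 4 → 6 → 9 → 13

Answer: 13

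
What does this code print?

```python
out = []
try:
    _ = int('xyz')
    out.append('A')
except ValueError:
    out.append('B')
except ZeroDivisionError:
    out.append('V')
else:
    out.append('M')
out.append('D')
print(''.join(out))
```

Execution trace: 'B' (except ValueError) → 'D' (after the try/except). Output: BD

Answer: BD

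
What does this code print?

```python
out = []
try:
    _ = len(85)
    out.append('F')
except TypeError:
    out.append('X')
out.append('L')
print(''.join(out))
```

Execution trace: 'X' (except TypeError) → 'L' (after the try/except). Output: XL

Answer: XL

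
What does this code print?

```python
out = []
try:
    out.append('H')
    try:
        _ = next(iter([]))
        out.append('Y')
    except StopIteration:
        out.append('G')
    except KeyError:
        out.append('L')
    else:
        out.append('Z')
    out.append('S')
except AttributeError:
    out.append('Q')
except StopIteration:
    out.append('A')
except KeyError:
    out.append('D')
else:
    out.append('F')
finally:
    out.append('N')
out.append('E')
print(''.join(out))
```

Execution trace: 'H' (try body) → 'G' (inner except StopIteration) → 'S' (try body, no exception) → 'F' (else) → 'N' (finally) → 'E' (after the try/except). Output: HGSFNE

Answer: HGSFNE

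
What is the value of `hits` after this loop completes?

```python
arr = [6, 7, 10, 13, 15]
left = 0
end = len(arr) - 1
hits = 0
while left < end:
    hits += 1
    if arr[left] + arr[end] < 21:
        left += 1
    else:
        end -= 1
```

Steps to find pair summing to 21
`hits` takes the values: 0 → 1 → 2 → 3 → 4

Answer: 4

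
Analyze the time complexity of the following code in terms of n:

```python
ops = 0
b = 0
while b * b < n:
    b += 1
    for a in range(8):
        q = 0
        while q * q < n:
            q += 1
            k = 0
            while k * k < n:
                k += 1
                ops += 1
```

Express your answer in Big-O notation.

Each loop level contributes: √n × 1 × √n × √n. Multiplying the contributions gives O(n√n).

Answer: O(n√n)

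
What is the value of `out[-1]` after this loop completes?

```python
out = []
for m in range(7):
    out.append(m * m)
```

Last element of squares 0 to 6
`out` takes the values: [] → [0] → [0, 1] → [0, 1, 4] → [0, 1, 4, 9] → [0, 1, 4, 9, 16] → [0, 1, 4, 9, 16, 25] → [0, 1, 4, 9, 16, 25, 36]
So `out[-1]` = 36

Answer: 36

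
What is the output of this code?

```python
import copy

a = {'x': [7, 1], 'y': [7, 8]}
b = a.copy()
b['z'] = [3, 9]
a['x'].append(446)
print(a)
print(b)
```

Key concept: shallow copy of dict with mutable values.
Step by step:
`a = {'x': [7, 1], 'y': [7, 8]}` → a = {'x': [7, 1], 'y': [7, 8]}
`b = a.copy()` → b = {'x': [7, 1], 'y': [7, 8]}
`b['z'] = [3, 9]` → b = {'x': [7, 1], 'y': [7, 8], 'z': [3, 9]}
`a['x'].append(446)` → a = {'x': [7, 1, 446], 'y': [7, 8]}; b = {'x': [7, 1, 446], 'y': [7, 8], 'z': [3, 9]}
`print(a)` → prints {'x': [7, 1, 446], 'y': [7, 8]}
`print(b)` → prints {'x': [7, 1, 446], 'y': [7, 8], 'z': [3, 9]}

Answer:
{'x': [7, 1, 446], 'y': [7, 8]}
{'x': [7, 1, 446], 'y': [7, 8], 'z': [3, 9]}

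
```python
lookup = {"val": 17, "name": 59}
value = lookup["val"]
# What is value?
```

Trace:
`lookup = {"val": 17, "name": 59}` → lookup = {'val': 17, 'name': 59}
`value = lookup["val"]` → value = 17
So value = 17

Answer: 17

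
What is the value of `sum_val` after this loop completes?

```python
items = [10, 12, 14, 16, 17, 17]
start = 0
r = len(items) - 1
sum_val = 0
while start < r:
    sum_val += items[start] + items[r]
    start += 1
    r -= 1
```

Sum of pairs from ends
`sum_val` takes the values: 0 → 27 → 56 → 86

Answer: 86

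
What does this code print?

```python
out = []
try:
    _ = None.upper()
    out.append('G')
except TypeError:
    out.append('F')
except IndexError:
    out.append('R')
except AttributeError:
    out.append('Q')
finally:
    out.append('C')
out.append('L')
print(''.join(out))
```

Execution trace: 'Q' (except AttributeError) → 'C' (finally) → 'L' (after the try/except). Output: QCL

Answer: QCL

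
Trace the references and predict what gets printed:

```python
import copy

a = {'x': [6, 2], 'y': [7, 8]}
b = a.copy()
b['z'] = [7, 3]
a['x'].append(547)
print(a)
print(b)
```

Key concept: shallow copy of dict with mutable values.
Step by step:
`a = {'x': [6, 2], 'y': [7, 8]}` → a = {'x': [6, 2], 'y': [7, 8]}
`b = a.copy()` → b = {'x': [6, 2], 'y': [7, 8]}
`b['z'] = [7, 3]` → b = {'x': [6, 2], 'y': [7, 8], 'z': [7, 3]}
`a['x'].append(547)` → a = {'x': [6, 2, 547], 'y': [7, 8]}; b = {'x': [6, 2, 547], 'y': [7, 8], 'z': [7, 3]}
`print(a)` → prints {'x': [6, 2, 547], 'y': [7, 8]}
`print(b)` → prints {'x': [6, 2, 547], 'y': [7, 8], 'z': [7, 3]}

Answer:
{'x': [6, 2, 547], 'y': [7, 8]}
{'x': [6, 2, 547], 'y': [7, 8], 'z': [7, 3]}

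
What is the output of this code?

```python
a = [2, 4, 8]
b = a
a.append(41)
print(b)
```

Key concept: basic list aliasing.
Step by step:
`a = [2, 4, 8]` → a = [2, 4, 8]
`b = a` → b = [2, 4, 8] (same object as a)
`a.append(41)` → a = [2, 4, 8, 41] (same object as b); b = [2, 4, 8, 41] (same object as a)
`print(b)` → prints [2, 4, 8, 41]

Answer: [2, 4, 8, 41]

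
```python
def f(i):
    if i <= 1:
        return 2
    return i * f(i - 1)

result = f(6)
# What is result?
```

f(6) = 6 * 5 * 4 * 3 * 2 * 2 = 1440

Answer: 1440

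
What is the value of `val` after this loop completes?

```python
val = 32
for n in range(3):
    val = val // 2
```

Halve 3 times: 32 // 2^3 = 4
`val` takes the values: 32 → 16 → 8 → 4

Answer: 4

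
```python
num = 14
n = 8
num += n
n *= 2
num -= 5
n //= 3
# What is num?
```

Trace:
`num = 14` → num = 14
`n = 8` → n = 8
`num += n` → num = 22
`n *= 2` → n = 16
`num -= 5` → num = 17
`n //= 3` → n = 5
So num = 17

Answer: 17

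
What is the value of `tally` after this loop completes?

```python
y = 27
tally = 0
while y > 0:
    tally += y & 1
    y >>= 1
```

Count set bits in 27 (binary: 0b11011)
`tally` takes the values: 0 → 1 → 2 → 3 → 4

Answer: 4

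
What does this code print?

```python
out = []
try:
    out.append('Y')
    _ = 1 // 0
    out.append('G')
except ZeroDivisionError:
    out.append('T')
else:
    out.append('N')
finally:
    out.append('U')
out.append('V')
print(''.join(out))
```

Execution trace: 'Y' (try body) → 'T' (except ZeroDivisionError) → 'U' (finally) → 'V' (after the try/except). Output: YTUV

Answer: YTUV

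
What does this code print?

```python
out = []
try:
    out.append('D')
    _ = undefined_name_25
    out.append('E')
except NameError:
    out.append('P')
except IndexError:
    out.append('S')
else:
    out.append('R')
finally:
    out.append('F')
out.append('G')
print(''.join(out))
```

Execution trace: 'D' (try body) → 'P' (except NameError) → 'F' (finally) → 'G' (after the try/except). Output: DPFG

Answer: DPFG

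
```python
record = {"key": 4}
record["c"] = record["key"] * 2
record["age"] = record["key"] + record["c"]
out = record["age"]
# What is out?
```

Trace:
`record = {"key": 4}` → record = {'key': 4}
`record["c"] = record["key"] * 2` → record = {'key': 4, 'c': 8}
`record["age"] = record["key"] + record["c"]` → record = {'key': 4, 'c': 8, 'age': 12}
`out = record["age"]` → out = 12
So out = 12

Answer: 12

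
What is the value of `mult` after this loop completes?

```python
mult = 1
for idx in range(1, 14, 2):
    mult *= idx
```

Product of 1, 3, 5, ... up to 13
`mult` takes the values: 1 → 3 → 15 → 105 → 945 → 10395 → 135135

Answer: 135135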